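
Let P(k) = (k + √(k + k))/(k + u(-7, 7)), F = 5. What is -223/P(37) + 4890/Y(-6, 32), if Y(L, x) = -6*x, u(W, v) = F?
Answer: -46891/160 + 1338*√74/185 ≈ -230.85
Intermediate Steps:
u(W, v) = 5
P(k) = (k + √2*√k)/(5 + k) (P(k) = (k + √(k + k))/(k + 5) = (k + √(2*k))/(5 + k) = (k + √2*√k)/(5 + k))
-223/P(37) + 4890/Y(-6, 32) = -223*(5 + 37)/(37 + √2*√37) + 4890/((-6*32)) = -223*42/(37 + √74) + 4890/(-192) = -223*42/(37 + √74) + 4890*(-1/192) = -223/(37/42 + √74/42) - 815/32 = -815/32 - 223/(37/42 + √74/42)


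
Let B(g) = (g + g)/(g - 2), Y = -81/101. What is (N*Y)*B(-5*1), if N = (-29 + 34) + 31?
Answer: -29160/707 ≈ -41.245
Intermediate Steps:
N = 36 (N = 5 + 31 = 36)
Y = -81/101 (Y = -81*1/101 = -81/101 ≈ -0.80198)
B(g) = 2*g/(-2 + g) (B(g) = (2*g)/(-2 + g) = 2*g/(-2 + g))
(N*Y)*B(-5*1) = (36*(-81/101))*(2*(-5*1)/(-2 - 5*1)) = -5832*(-5)/(101*(-2 - 5)) = -5832*(-5)/(101*(-7)) = -5832*(-5)*(-1)/(101*7) = -2916/101*10/7 = -29160/707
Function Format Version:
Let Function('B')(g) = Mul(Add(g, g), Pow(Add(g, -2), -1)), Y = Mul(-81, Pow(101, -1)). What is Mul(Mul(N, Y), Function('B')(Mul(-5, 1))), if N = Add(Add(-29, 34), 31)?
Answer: Rational(-29160, 707) ≈ -41.245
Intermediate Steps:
N = 36 (N = Add(5, 31) = 36)
Y = Rational(-81, 101) (Y = Mul(-81, Rational(1, 101)) = Rational(-81, 101) ≈ -0.80198)
Function('B')(g) = Mul(2, g, Pow(Add(-2, g), -1)) (Function('B')(g) = Mul(Mul(2, g), Pow(Add(-2, g), -1)) = Mul(2, g, Pow(Add(-2, g), -1)))
Mul(Mul(N, Y), Function('B')(Mul(-5, 1))) = Mul(Mul(36, Rational(-81, 101)), Mul(2, Mul(-5, 1), Pow(Add(-2, Mul(-5, 1)), -1))) = Mul(Rational(-2916, 101), Mul(2, -5, Pow(Add(-2, -5), -1))) = Mul(Rational(-2916, 101), Mul(2, -5, Pow(-7, -1))) = Mul(Rational(-2916, 101), Mul(2, -5, Rational(-1, 7))) = Mul(Rational(-2916, 101), Rational(10, 7)) = Rational(-29160, 707)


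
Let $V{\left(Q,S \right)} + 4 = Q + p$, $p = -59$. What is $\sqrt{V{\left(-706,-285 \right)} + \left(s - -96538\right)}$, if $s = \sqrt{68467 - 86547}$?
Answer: $\sqrt{95769 + 4 i \sqrt{1130}} \approx 309.47 + 0.217 i$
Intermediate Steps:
$s = 4 i \sqrt{1130}$ ($s = \sqrt{-18080} = 4 i \sqrt{1130} \approx 134.46 i$)
$V{\left(Q,S \right)} = -63 + Q$ ($V{\left(Q,S \right)} = -4 + \left(Q - 59\right) = -4 + \left(-59 + Q\right) = -63 + Q$)
$\sqrt{V{\left(-706,-285 \right)} + \left(s - -96538\right)} = \sqrt{\left(-63 - 706\right) + \left(4 i \sqrt{1130} - -96538\right)} = \sqrt{-769 + \left(4 i \sqrt{1130} + 96538\right)} = \sqrt{-769 + \left(96538 + 4 i \sqrt{1130}\right)} = \sqrt{95769 + 4 i \sqrt{1130}}$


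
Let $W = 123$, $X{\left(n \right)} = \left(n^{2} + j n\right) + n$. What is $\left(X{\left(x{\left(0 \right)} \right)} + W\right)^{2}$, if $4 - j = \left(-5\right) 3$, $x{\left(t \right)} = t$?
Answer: $15129$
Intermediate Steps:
$j = 19$ ($j = 4 - \left(-5\right) 3 = 4 - -15 = 4 + 15 = 19$)
$X{\left(n \right)} = n^{2} + 20 n$ ($X{\left(n \right)} = \left(n^{2} + 19 n\right) + n = n^{2} + 20 n$)
$\left(X{\left(x{\left(0 \right)} \right)} + W\right)^{2} = \left(0 \left(20 + 0\right) + 123\right)^{2} = \left(0 \cdot 20 + 123\right)^{2} = \left(0 + 123\right)^{2} = 123^{2} = 15129$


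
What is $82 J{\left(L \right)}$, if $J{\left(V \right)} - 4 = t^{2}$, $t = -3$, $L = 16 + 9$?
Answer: $1066$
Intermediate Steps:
$L = 25$
$J{\left(V \right)} = 13$ ($J{\left(V \right)} = 4 + \left(-3\right)^{2} = 4 + 9 = 13$)
$82 J{\left(L \right)} = 82 \cdot 13 = 1066$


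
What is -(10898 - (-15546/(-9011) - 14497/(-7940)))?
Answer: -779468843613/71547340 ≈ -10894.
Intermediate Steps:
-(10898 - (-15546/(-9011) - 14497/(-7940))) = -(10898 - (-15546*(-1/9011) - 14497*(-1/7940))) = -(10898 - (15546/9011 + 14497/7940)) = -(10898 - 1*254067707/71547340) = -(10898 - 254067707/71547340) = -1*779468843613/71547340 = -779468843613/71547340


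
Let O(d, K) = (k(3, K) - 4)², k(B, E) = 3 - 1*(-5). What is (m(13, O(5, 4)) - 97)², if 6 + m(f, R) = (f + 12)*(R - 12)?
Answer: 9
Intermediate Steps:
k(B, E) = 8 (k(B, E) = 3 + 5 = 8)
O(d, K) = 16 (O(d, K) = (8 - 4)² = 4² = 16)
m(f, R) = -6 + (-12 + R)*(12 + f) (m(f, R) = -6 + (f + 12)*(R - 12) = -6 + (12 + f)*(-12 + R) = -6 + (-12 + R)*(12 + f))
(m(13, O(5, 4)) - 97)² = ((-150 - 12*13 + 12*16 + 16*13) - 97)² = ((-150 - 156 + 192 + 208) - 97)² = (94 - 97)² = (-3)² = 9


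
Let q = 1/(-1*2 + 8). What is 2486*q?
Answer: 1243/3 ≈ 414.33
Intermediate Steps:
q = ⅙ (q = 1/(-2 + 8) = 1/6 = ⅙ ≈ 0.16667)
2486*q = 2486*(⅙) = 1243/3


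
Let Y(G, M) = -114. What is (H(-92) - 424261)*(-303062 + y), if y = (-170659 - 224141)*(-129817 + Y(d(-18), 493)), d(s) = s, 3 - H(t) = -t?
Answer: -21767650992420300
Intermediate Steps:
H(t) = 3 + t (H(t) = 3 - (-1)*t = 3 + t)
y = 51296758800 (y = (-170659 - 224141)*(-129817 - 114) = -394800*(-129931) = 51296758800)
(H(-92) - 424261)*(-303062 + y) = ((3 - 92) - 424261)*(-303062 + 51296758800) = (-89 - 424261)*51296455738 = -424350*51296455738 = -21767650992420300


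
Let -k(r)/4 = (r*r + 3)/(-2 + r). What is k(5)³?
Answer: -1404928/27 ≈ -52034.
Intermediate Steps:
k(r) = -4*(3 + r²)/(-2 + r) (k(r) = -4*(r*r + 3)/(-2 + r) = -4*(r² + 3)/(-2 + r) = -4*(3 + r²)/(-2 + r))
k(5)³ = (4*(-3 - 1*5²)/(-2 + 5))³ = (4*(-3 - 1*25)/3)³ = (4*(⅓)*(-3 - 25))³ = (4*(⅓)*(-28))³ = (-112/3)³ = -1404928/27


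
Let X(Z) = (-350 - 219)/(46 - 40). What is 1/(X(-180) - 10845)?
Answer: -6/65639 ≈ -9.1409e-5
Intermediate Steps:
X(Z) = -569/6
1/(X(-180) - 10845) = 1/(-569/6 - 10845) = 1/(-65639/6) = -6/65639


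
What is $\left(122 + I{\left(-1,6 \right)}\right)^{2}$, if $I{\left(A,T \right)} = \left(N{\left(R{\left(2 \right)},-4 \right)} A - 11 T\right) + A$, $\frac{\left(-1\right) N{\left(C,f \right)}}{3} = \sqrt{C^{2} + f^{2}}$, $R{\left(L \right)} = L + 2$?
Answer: $3313 + 1320 \sqrt{2} \approx 5179.8$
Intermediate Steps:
$R{\left(L \right)} = 2 + L$
$N{\left(C,f \right)} = - 3 \sqrt{C^{2} + f^{2}}$
$I{\left(A,T \right)} = A - 11 T - 12 A \sqrt{2}$ ($I{\left(A,T \right)} = \left(- 3 \sqrt{\left(2 + 2\right)^{2} + \left(-4\right)^{2}} A - 11 T\right) + A = \left(- 3 \sqrt{4^{2} + 16} A - 11 T\right) + A = \left(- 3 \sqrt{16 + 16} A - 11 T\right) + A = \left(- 3 \sqrt{32} A - 11 T\right) + A = \left(- 3 \cdot 4 \sqrt{2} A - 11 T\right) + A = \left(- 12 \sqrt{2} A - 11 T\right) + A = \left(- 12 A \sqrt{2} - 11 T\right) + A = \left(- 11 T - 12 A \sqrt{2}\right) + A = A - 11 T - 12 A \sqrt{2}$)
$\left(122 + I{\left(-1,6 \right)}\right)^{2} = \left(122 - \left(67 - 12 \sqrt{2}\right)\right)^{2} = \left(55 + 12 \sqrt{2}\right)^{2}$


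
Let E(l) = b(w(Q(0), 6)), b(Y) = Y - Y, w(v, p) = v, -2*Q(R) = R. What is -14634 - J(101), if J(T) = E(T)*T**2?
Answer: -14634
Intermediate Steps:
Q(R) = -R/2
b(Y) = 0
E(l) = 0
J(T) = 0 (J(T) = 0*T**2 = 0)
-14634 - J(101) = -14634 - 1*0 = -14634 + 0 = -14634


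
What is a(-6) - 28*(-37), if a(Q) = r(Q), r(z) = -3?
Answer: 1033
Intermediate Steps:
a(Q) = -3
a(-6) - 28*(-37) = -3 - 28*(-37) = -3 + 1036 = 1033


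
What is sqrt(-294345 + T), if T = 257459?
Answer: I*sqrt(36886) ≈ 192.06*I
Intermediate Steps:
sqrt(-294345 + T) = sqrt(-294345 + 257459) = sqrt(-36886) = I*sqrt(36886)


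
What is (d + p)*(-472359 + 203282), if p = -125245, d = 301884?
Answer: -47529492203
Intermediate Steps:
(d + p)*(-472359 + 203282) = (301884 - 125245)*(-472359 + 203282) = 176639*(-269077) = -47529492203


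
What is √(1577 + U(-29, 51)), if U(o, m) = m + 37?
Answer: 3*√185 ≈ 40.804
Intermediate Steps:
U(o, m) = 37 + m
√(1577 + U(-29, 51)) = √(1577 + (37 + 51)) = √(1577 + 88) = √1665 = 3*√185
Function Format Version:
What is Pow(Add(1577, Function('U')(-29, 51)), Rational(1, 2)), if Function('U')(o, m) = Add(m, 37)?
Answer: Mul(3, Pow(185, Rational(1, 2))) ≈ 40.804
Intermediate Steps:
Function('U')(o, m) = Add(37, m)
Pow(Add(1577, Function('U')(-29, 51)), Rational(1, 2)) = Pow(Add(1577, Add(37, 51)), Rational(1, 2)) = Pow(Add(1577, 88), Rational(1, 2)) = Pow(1665, Rational(1, 2)) = Mul(3, Pow(185, Rational(1, 2)))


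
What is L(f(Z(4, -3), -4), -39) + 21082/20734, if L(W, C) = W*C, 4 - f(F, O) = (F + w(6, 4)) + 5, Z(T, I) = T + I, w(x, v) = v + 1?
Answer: 2840732/10367 ≈ 274.02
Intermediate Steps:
w(x, v) = 1 + v
Z(T, I) = I + T
f(F, O) = -6 - F (f(F, O) = 4 - ((F + (1 + 4)) + 5) = 4 - ((F + 5) + 5) = 4 - ((5 + F) + 5) = 4 - (10 + F) = 4 + (-10 - F) = -6 - F)
L(W, C) = C*W
L(f(Z(4, -3), -4), -39) + 21082/20734 = -39*(-6 - (-3 + 4)) + 21082/20734 = -39*(-6 - 1*1) + 21082*(1/20734) = -39*(-6 - 1) + 10541/10367 = -39*(-7) + 10541/10367 = 273 + 10541/10367 = 2840732/10367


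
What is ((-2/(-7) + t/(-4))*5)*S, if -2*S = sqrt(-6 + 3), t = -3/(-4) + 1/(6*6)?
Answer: -115*I*sqrt(3)/504 ≈ -0.39521*I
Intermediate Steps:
t = 7/9 (t = -3*(-1/4) + (1/6)*(1/6) = 3/4 + 1/36 = 7/9 ≈ 0.77778)
S = -I*sqrt(3)/2 (S = -sqrt(-6 + 3)/2 = -I*sqrt(3)/2 ≈ -0.86602*I)
((-2/(-7) + t/(-4))*5)*S = ((-2/(-7) + (7/9)/(-4))*5)*(-I*sqrt(3)/2) = ((-2*(-1/7) + (7/9)*(-1/4))*5)*(-I*sqrt(3)/2) = ((2/7 - 7/36)*5)*(-I*sqrt(3)/2) = ((23/252)*5)*(-I*sqrt(3)/2) = 115*(-I*sqrt(3)/2)/252 = -115*I*sqrt(3)/504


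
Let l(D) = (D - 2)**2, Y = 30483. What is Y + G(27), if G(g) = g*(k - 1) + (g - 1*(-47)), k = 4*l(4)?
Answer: 30962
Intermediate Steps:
l(D) = (-2 + D)**2
k = 16 (k = 4*(-2 + 4)**2 = 4*2**2 = 4*4 = 16)
G(g) = 47 + 16*g (G(g) = g*(16 - 1) + (g - 1*(-47)) = g*15 + (g + 47) = 15*g + (47 + g) = 47 + 16*g)
Y + G(27) = 30483 + (47 + 16*27) = 30483 + (47 + 432) = 30483 + 479 = 30962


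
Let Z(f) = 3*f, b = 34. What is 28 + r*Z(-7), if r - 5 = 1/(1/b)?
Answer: -791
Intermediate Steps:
r = 39 (r = 5 + 1/(1/34) = 5 + 34 = 39)
28 + r*Z(-7) = 28 + 39*(3*(-7)) = 28 + 39*(-21) = 28 - 819 = -791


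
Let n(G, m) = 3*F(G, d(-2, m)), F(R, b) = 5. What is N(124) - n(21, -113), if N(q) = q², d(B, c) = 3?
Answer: 15361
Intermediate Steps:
n(G, m) = 15 (n(G, m) = 3*5 = 15)
N(124) - n(21, -113) = 124² - 1*15 = 15376 - 15 = 15361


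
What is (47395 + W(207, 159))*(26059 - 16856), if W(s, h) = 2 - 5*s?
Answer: 426669486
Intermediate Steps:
(47395 + W(207, 159))*(26059 - 16856) = (47395 + (2 - 5*207))*(26059 - 16856) = (47395 + (2 - 1035))*9203 = (47395 - 1033)*9203 = 46362*9203 = 426669486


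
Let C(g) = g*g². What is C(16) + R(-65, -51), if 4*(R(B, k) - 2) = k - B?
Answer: 8203/2 ≈ 4101.5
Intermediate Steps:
C(g) = g³
R(B, k) = 2 - B/4 + k/4 (R(B, k) = 2 + (k - B)/4 = 2 + (-B/4 + k/4) = 2 - B/4 + k/4)
C(16) + R(-65, -51) = 16³ + (2 - ¼*(-65) + (¼)*(-51)) = 4096 + (2 + 65/4 - 51/4) = 4096 + 11/2 = 8203/2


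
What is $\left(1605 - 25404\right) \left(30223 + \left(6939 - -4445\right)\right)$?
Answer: $-990204993$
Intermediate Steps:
$\left(1605 - 25404\right) \left(30223 + \left(6939 - -4445\right)\right) = - 23799 \left(30223 + \left(6939 + 4445\right)\right) = - 23799 \left(30223 + 11384\right) = \left(-23799\right) 41607 = -990204993$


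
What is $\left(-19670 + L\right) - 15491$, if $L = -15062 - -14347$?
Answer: $-35876$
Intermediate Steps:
$L = -715$ ($L = -15062 + 14347 = -715$)
$\left(-19670 + L\right) - 15491 = \left(-19670 - 715\right) - 15491 = -20385 - 15491 = -35876$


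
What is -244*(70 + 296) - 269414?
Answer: -358718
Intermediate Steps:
-244*(70 + 296) - 269414 = -244*366 - 269414 = -89304 - 269414 = -358718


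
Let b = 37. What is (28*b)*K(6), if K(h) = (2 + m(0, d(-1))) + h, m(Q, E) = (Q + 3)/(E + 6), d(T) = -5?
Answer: 11396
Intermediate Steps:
m(Q, E) = (3 + Q)/(6 + E)
K(h) = 5 + h (K(h) = (2 + (3 + 0)/(6 - 5)) + h = (2 + 3/1) + h = (2 + 1*3) + h = (2 + 3) + h = 5 + h)
(28*b)*K(6) = (28*37)*(5 + 6) = 1036*11 = 11396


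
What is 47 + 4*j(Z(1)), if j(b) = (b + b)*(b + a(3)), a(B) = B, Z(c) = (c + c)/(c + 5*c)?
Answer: 503/9 ≈ 55.889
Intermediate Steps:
Z(c) = 1/3 (Z(c) = (2*c)/((6*c)) = (2*c)*(1/(6*c)) = 1/3)
j(b) = 2*b*(3 + b) (j(b) = (b + b)*(b + 3) = (2*b)*(3 + b) = 2*b*(3 + b))
47 + 4*j(Z(1)) = 47 + 4*(2*(1/3)*(3 + 1/3)) = 47 + 4*(2*(1/3)*(10/3)) = 47 + 4*(20/9) = 47 + 80/9 = 503/9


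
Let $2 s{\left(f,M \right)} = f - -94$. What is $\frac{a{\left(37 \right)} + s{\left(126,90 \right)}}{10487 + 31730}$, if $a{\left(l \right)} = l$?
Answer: $\frac{21}{6031} \approx 0.003482$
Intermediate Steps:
$s{\left(f,M \right)} = 47 + \frac{f}{2}$ ($s{\left(f,M \right)} = \frac{f - -94}{2} = \frac{f + 94}{2} = \frac{94 + f}{2} = 47 + \frac{f}{2}$)
$\frac{a{\left(37 \right)} + s{\left(126,90 \right)}}{10487 + 31730} = \frac{37 + \left(47 + \frac{1}{2} \cdot 126\right)}{10487 + 31730} = \frac{37 + \left(47 + 63\right)}{42217} = \left(37 + 110\right) \frac{1}{42217} = 147 \cdot \frac{1}{42217} = \frac{21}{6031}$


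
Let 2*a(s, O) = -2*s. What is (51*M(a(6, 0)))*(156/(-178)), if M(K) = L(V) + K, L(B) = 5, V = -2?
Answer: 3978/89 ≈ 44.697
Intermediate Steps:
a(s, O) = -s (a(s, O) = (-2*s)/2 = -s)
M(K) = 5 + K
(51*M(a(6, 0)))*(156/(-178)) = (51*(5 - 1*6))*(156/(-178)) = (51*(5 - 6))*(156*(-1/178)) = (51*(-1))*(-78/89) = -51*(-78/89) = 3978/89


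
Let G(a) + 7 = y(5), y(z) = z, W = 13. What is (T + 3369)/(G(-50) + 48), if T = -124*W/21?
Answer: 69137/966 ≈ 71.570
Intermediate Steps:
G(a) = -2 (G(a) = -7 + 5 = -2)
T = -1612/21 ≈ -76.762
(T + 3369)/(G(-50) + 48) = (-1612/21 + 3369)/(-2 + 48) = (69137/21)/46 = (69137/21)*(1/46) = 69137/966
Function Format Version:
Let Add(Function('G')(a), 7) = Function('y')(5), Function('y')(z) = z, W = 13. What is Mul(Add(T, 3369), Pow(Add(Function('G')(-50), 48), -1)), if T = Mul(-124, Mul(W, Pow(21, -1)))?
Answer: Rational(69137, 966) ≈ 71.570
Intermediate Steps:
Function('G')(a) = -2 (Function('G')(a) = Add(-7, 5) = -2)
T = Rational(-1612, 21) (T = Mul(-124, Mul(13, Pow(21, -1))) = Mul(-124, Mul(13, Rational(1, 21))) = Mul(-124, Rational(13, 21)) = Rational(-1612, 21) ≈ -76.762)
Mul(Add(T, 3369), Pow(Add(Function('G')(-50), 48), -1)) = Mul(Add(Rational(-1612, 21), 3369), Pow(Add(-2, 48), -1)) = Mul(Rational(69137, 21), Pow(46, -1)) = Mul(Rational(69137, 21), Rational(1, 46)) = Rational(69137, 966)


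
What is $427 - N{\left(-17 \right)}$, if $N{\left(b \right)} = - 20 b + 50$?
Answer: $37$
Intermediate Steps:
$N{\left(b \right)} = 50 - 20 b$
$427 - N{\left(-17 \right)} = 427 - \left(50 - -340\right) = 427 - \left(50 + 340\right) = 427 - 390 = 37$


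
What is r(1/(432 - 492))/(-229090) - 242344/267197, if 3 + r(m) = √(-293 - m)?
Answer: -55517785369/61212160730 - I*√263685/6872700 ≈ -0.90697 - 7.4716e-5*I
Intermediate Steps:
r(m) = -3 + √(-293 - m)
r(1/(432 - 492))/(-229090) - 242344/267197 = (-3 + √(-293 - 1/(432 - 492)))/(-229090) - 242344/267197 = (-3 + √(-293 - 1/(-60)))*(-1/229090) - 242344*1/267197 = (-3 + √(-293 - 1*(-1/60)))*(-1/229090) - 242344/267197 = (-3 + √(-293 + 1/60))*(-1/229090) - 242344/267197 = (-3 + √(-17579/60))*(-1/229090) - 242344/267197 = (-3 + I*√263685/30)*(-1/229090) - 242344/267197 = (3/229090 - I*√263685/6872700) - 242344/267197 = -55517785369/61212160730 - I*√263685/6872700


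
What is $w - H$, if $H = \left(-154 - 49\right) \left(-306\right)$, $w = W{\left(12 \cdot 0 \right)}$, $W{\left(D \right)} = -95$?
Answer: $-62213$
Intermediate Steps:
$w = -95$
$H = 62118$ ($H = \left(-203\right) \left(-306\right) = 62118$)
$w - H = -95 - 62118 = -62213$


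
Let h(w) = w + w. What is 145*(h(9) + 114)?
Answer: 19140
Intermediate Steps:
h(w) = 2*w
145*(h(9) + 114) = 145*(2*9 + 114) = 145*(18 + 114) = 145*132 = 19140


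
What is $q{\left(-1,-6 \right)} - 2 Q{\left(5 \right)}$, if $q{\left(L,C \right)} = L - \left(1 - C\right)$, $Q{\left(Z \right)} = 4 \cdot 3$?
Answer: $-32$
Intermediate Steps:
$Q{\left(Z \right)} = 12$
$q{\left(L,C \right)} = -1 + C + L$ ($q{\left(L,C \right)} = L + \left(-1 + C\right) = -1 + C + L$)
$q{\left(-1,-6 \right)} - 2 Q{\left(5 \right)} = \left(-1 - 6 - 1\right) - 24 = -8 - 24 = -32$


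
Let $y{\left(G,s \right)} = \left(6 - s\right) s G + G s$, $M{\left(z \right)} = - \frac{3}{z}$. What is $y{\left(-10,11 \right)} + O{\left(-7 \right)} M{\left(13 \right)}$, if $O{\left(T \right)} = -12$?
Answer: $\frac{5756}{13} \approx 442.77$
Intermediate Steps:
$y{\left(G,s \right)} = G s + G s \left(6 - s\right)$ ($y{\left(G,s \right)} = s \left(6 - s\right) G + G s = G s \left(6 - s\right) + G s = G s + G s \left(6 - s\right)$)
$y{\left(-10,11 \right)} + O{\left(-7 \right)} M{\left(13 \right)} = \left(-10\right) 11 \left(7 - 11\right) - 12 \left(- \frac{3}{13}\right) = \left(-10\right) 11 \left(7 - 11\right) - 12 \left(\left(-3\right) \frac{1}{13}\right) = \left(-10\right) 11 \left(-4\right) - - \frac{36}{13} = 440 + \frac{36}{13} = \frac{5756}{13}$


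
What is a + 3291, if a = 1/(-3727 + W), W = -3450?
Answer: 23619506/7177 ≈ 3291.0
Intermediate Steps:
a = -1/7177 (a = 1/(-3727 - 3450) = 1/(-7177) = -1/7177 ≈ -0.00013933)
a + 3291 = -1/7177 + 3291 = 23619506/7177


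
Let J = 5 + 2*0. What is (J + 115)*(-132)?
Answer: -15840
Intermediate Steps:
J = 5 (J = 5 + 0 = 5)
(J + 115)*(-132) = (5 + 115)*(-132) = 120*(-132) = -15840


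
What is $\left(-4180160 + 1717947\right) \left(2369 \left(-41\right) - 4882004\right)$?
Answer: $12259686001329$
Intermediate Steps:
$\left(-4180160 + 1717947\right) \left(2369 \left(-41\right) - 4882004\right) = - 2462213 \left(-97129 - 4882004\right) = \left(-2462213\right) \left(-4979133\right) = 12259686001329$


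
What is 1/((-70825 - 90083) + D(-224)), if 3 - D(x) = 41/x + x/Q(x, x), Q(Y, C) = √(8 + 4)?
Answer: -24220680288/3897223499083379 - 5619712*√3/3897223499083379 ≈ -6.2173e-6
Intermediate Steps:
Q(Y, C) = 2*√3 (Q(Y, C) = √12 = 2*√3)
D(x) = 3 - 41/x - x*√3/6 (D(x) = 3 - (41/x + x/((2*√3))) = 3 - (41/x + x*(√3/6)) = 3 - (41/x + x*√3/6) = 3 + (-41/x - x*√3/6) = 3 - 41/x - x*√3/6)
1/((-70825 - 90083) + D(-224)) = 1/((-70825 - 90083) + (3 - 41/(-224) - ⅙*(-224)*√3)) = 1/(-160908 + (3 - 41*(-1/224) + 112*√3/3)) = 1/(-160908 + (3 + 41/224 + 112*√3/3)) = 1/(-160908 + (713/224 + 112*√3/3)) = 1/(-36042679/224 + 112*√3/3)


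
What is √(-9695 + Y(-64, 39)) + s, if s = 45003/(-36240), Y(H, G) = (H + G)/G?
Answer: -15001/12080 + I*√14747070/39 ≈ -1.2418 + 98.466*I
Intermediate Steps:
Y(H, G) = (G + H)/G
s = -15001/12080 (s = 45003*(-1/36240) = -15001/12080 ≈ -1.2418)
√(-9695 + Y(-64, 39)) + s = √(-9695 + (39 - 64)/39) - 15001/12080 = √(-9695 + (1/39)*(-25)) - 15001/12080 = √(-9695 - 25/39) - 15001/12080 = √(-378130/39) - 15001/12080 = I*√14747070/39 - 15001/12080 = -15001/12080 + I*√14747070/39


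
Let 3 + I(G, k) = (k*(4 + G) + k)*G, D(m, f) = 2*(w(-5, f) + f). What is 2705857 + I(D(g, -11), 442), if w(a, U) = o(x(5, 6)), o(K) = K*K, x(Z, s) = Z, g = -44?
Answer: 3114262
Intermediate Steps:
o(K) = K²
w(a, U) = 25 (w(a, U) = 5² = 25)
D(m, f) = 50 + 2*f (D(m, f) = 2*(25 + f) = 50 + 2*f)
I(G, k) = -3 + G*(k + k*(4 + G)) (I(G, k) = -3 + (k*(4 + G) + k)*G = -3 + (k + k*(4 + G))*G = -3 + G*(k + k*(4 + G)))
2705857 + I(D(g, -11), 442) = 2705857 + (-3 + 442*(50 + 2*(-11))² + 5*(50 + 2*(-11))*442) = 2705857 + (-3 + 442*(50 - 22)² + 5*(50 - 22)*442) = 2705857 + (-3 + 442*28² + 5*28*442) = 2705857 + (-3 + 442*784 + 61880) = 2705857 + (-3 + 346528 + 61880) = 2705857 + 408405 = 3114262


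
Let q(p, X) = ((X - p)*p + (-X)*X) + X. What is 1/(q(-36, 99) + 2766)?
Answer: -1/11796 ≈ -8.4774e-5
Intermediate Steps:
q(p, X) = X - X² + p*(X - p) (q(p, X) = (p*(X - p) - X²) + X = (-X² + p*(X - p)) + X = X - X² + p*(X - p))
1/(q(-36, 99) + 2766) = 1/((99 - 1*99² - 1*(-36)² + 99*(-36)) + 2766) = 1/((99 - 1*9801 - 1*1296 - 3564) + 2766) = 1/((99 - 9801 - 1296 - 3564) + 2766) = 1/(-14562 + 2766) = 1/(-11796) = -1/11796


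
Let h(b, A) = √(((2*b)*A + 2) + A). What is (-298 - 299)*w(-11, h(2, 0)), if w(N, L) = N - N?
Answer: 0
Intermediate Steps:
h(b, A) = √(2 + A + 2*A*b) (h(b, A) = √((2*A*b + 2) + A) = √((2 + 2*A*b) + A) = √(2 + A + 2*A*b))
w(N, L) = 0
(-298 - 299)*w(-11, h(2, 0)) = (-298 - 299)*0 = -597*0 = 0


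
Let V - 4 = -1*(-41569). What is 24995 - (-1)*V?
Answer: 66568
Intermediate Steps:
V = 41573 (V = 4 - 1*(-41569) = 4 + 41569 = 41573)
24995 - (-1)*V = 24995 - (-1)*41573 = 24995 - 1*(-41573) = 24995 + 41573 = 66568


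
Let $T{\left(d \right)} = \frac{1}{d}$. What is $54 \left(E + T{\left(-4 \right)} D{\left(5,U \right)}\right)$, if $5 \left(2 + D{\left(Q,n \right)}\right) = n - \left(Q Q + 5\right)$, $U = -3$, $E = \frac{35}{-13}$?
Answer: $- \frac{3807}{130} \approx -29.285$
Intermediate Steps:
$E = - \frac{35}{13}$ ($E = 35 \left(- \frac{1}{13}\right) = - \frac{35}{13} \approx -2.6923$)
$D{\left(Q,n \right)} = -3 - \frac{Q^{2}}{5} + \frac{n}{5}$ ($D{\left(Q,n \right)} = -2 + \frac{n - \left(Q Q + 5\right)}{5} = -2 + \frac{n - \left(Q^{2} + 5\right)}{5} = -2 + \frac{n - \left(5 + Q^{2}\right)}{5} = -2 + \frac{-5 + n - Q^{2}}{5} = -2 - \left(1 - \frac{n}{5} + \frac{Q^{2}}{5}\right) = -3 - \frac{Q^{2}}{5} + \frac{n}{5}$)
$54 \left(E + T{\left(-4 \right)} D{\left(5,U \right)}\right) = 54 \left(- \frac{35}{13} + \frac{-3 - \frac{5^{2}}{5} + \frac{1}{5} \left(-3\right)}{-4}\right) = 54 \left(- \frac{35}{13} - \frac{-3 - 5 - \frac{3}{5}}{4}\right) = 54 \left(- \frac{35}{13} - - \frac{43}{20}\right) = 54 \left(- \frac{35}{13} + \frac{43}{20}\right) = 54 \left(- \frac{141}{260}\right) = - \frac{3807}{130}$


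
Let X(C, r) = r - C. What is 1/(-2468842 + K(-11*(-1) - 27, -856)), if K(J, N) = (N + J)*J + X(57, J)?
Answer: -1/2454963 ≈ -4.0734e-7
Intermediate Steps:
K(J, N) = -57 + J + J*(J + N) (K(J, N) = (N + J)*J + (J - 1*57) = (J + N)*J + (J - 57) = J*(J + N) + (-57 + J) = -57 + J + J*(J + N))
1/(-2468842 + K(-11*(-1) - 27, -856)) = 1/(-2468842 + (-57 + (-11*(-1) - 27) + (-11*(-1) - 27)² + (-11*(-1) - 27)*(-856))) = 1/(-2468842 + (-57 + (11 - 27) + (11 - 27)² + (11 - 27)*(-856))) = 1/(-2468842 + (-57 - 16 + (-16)² - 16*(-856))) = 1/(-2468842 + (-57 - 16 + 256 + 13696)) = 1/(-2468842 + 13879) = 1/(-2454963) = -1/2454963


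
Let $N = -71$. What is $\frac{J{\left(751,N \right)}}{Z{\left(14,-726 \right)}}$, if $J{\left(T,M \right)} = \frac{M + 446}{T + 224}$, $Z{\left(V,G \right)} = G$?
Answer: $- \frac{5}{9438} \approx -0.00052977$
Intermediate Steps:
$J{\left(T,M \right)} = \frac{446 + M}{224 + T}$
$\frac{J{\left(751,N \right)}}{Z{\left(14,-726 \right)}} = \frac{\frac{1}{224 + 751} \left(446 - 71\right)}{-726} = \frac{1}{975} \cdot 375 \left(- \frac{1}{726}\right) = \frac{5}{13} \left(- \frac{1}{726}\right) = - \frac{5}{9438}$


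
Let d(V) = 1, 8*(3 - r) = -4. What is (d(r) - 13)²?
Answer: 144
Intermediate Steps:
r = 7/2 (r = 3 - ⅛*(-4) = 3 + ½ = 7/2 ≈ 3.5000)
(d(r) - 13)² = (1 - 13)² = (-12)² = 144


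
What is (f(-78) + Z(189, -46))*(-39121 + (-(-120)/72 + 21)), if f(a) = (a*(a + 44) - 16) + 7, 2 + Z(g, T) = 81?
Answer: -319276990/3 ≈ -1.0643e+8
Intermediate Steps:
Z(g, T) = 79 (Z(g, T) = -2 + 81 = 79)
f(a) = -9 + a*(44 + a) (f(a) = (a*(44 + a) - 16) + 7 = (-16 + a*(44 + a)) + 7 = -9 + a*(44 + a))
(f(-78) + Z(189, -46))*(-39121 + (-(-120)/72 + 21)) = ((-9 + (-78)**2 + 44*(-78)) + 79)*(-39121 + (-(-120)/72 + 21)) = ((-9 + 6084 - 3432) + 79)*(-39121 + (-(-120)/72 + 21)) = (2643 + 79)*(-39121 + (-40*(-1/24) + 21)) = 2722*(-39121 + (5/3 + 21)) = 2722*(-39121 + 68/3) = 2722*(-117295/3) = -319276990/3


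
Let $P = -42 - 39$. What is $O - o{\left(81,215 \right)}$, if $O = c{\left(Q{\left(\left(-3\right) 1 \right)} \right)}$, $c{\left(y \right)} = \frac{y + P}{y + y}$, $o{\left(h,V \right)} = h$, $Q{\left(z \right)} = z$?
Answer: $-67$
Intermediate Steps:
$P = -81$
$c{\left(y \right)} = \frac{-81 + y}{2 y}$ ($c{\left(y \right)} = \frac{y - 81}{y + y} = \frac{-81 + y}{2 y}$)
$O = 14$ ($O = \frac{-81 - 3}{2 \left(\left(-3\right) 1\right)} = \frac{-81 - 3}{2 \left(-3\right)} = \frac{1}{2} \left(- \frac{1}{3}\right) \left(-84\right) = 14$)
$O - o{\left(81,215 \right)} = 14 - 81 = -67$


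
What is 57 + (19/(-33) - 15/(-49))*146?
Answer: 28513/1617 ≈ 17.633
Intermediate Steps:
57 + (19/(-33) - 15/(-49))*146 = 57 + (19*(-1/33) - 15*(-1/49))*146 = 57 + (-19/33 + 15/49)*146 = 57 - 436/1617*146 = 57 - 63656/1617 = 28513/1617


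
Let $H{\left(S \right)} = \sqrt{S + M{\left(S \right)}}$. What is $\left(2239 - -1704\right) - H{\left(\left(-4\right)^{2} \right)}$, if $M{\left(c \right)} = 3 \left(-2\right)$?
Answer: $3943 - \sqrt{10} \approx 3939.8$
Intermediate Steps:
$M{\left(c \right)} = -6$
$H{\left(S \right)} = \sqrt{-6 + S}$ ($H{\left(S \right)} = \sqrt{S - 6} = \sqrt{-6 + S}$)
$\left(2239 - -1704\right) - H{\left(\left(-4\right)^{2} \right)} = \left(2239 - -1704\right) - \sqrt{-6 + \left(-4\right)^{2}} = \left(2239 + 1704\right) - \sqrt{-6 + 16} = 3943 - \sqrt{10}$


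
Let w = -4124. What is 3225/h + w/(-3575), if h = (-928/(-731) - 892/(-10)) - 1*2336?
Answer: -8292490289/29341505050 ≈ -0.28262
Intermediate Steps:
h = -8207414/3655 (h = (-928*(-1/731) - 892*(-1/10)) - 2336 = (928/731 + 446/5) - 2336 = 330666/3655 - 2336 = -8207414/3655 ≈ -2245.5)
3225/h + w/(-3575) = 3225/(-8207414/3655) - 4124/(-3575) = 3225*(-3655/8207414) - 4124*(-1/3575) = -11787375/8207414 + 4124/3575 = -8292490289/29341505050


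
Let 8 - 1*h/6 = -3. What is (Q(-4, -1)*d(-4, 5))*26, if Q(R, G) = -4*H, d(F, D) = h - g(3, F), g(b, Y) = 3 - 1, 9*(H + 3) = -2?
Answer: 193024/9 ≈ 21447.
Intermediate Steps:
H = -29/9 (H = -3 + (1/9)*(-2) = -3 - 2/9 = -29/9 ≈ -3.2222)
g(b, Y) = 2
h = 66 (h = 48 - 6*(-3) = 48 + 18 = 66)
d(F, D) = 64 (d(F, D) = 66 - 1*2 = 66 - 2 = 64)
Q(R, G) = 116/9 (Q(R, G) = -4*(-29/9) = 116/9)
(Q(-4, -1)*d(-4, 5))*26 = ((116/9)*64)*26 = (7424/9)*26 = 193024/9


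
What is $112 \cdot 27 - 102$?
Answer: $2922$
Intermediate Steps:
$112 \cdot 27 - 102 = 3024 - 102 = 2922$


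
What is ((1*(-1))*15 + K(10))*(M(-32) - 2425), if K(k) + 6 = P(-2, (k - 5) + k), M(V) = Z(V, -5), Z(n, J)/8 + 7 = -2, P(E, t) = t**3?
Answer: -8374938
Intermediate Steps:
Z(n, J) = -72 (Z(n, J) = -56 + 8*(-2) = -56 - 16 = -72)
M(V) = -72
K(k) = -6 + (-5 + 2*k)**3 (K(k) = -6 + ((k - 5) + k)**3 = -6 + ((-5 + k) + k)**3 = -6 + (-5 + 2*k)**3)
((1*(-1))*15 + K(10))*(M(-32) - 2425) = ((1*(-1))*15 + (-6 + (-5 + 2*10)**3))*(-72 - 2425) = (-1*15 + (-6 + (-5 + 20)**3))*(-2497) = (-15 + (-6 + 15**3))*(-2497) = (-15 + (-6 + 3375))*(-2497) = (-15 + 3369)*(-2497) = 3354*(-2497) = -8374938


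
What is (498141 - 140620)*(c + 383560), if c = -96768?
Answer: 102534162632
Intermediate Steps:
(498141 - 140620)*(c + 383560) = (498141 - 140620)*(-96768 + 383560) = 357521*286792 = 102534162632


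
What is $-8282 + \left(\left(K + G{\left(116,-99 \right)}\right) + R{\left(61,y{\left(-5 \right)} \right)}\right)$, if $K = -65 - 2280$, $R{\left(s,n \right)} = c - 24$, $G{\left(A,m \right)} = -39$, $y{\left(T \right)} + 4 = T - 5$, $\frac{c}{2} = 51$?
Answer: $-10588$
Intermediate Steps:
$c = 102$ ($c = 2 \cdot 51 = 102$)
$y{\left(T \right)} = -9 + T$ ($y{\left(T \right)} = -4 + \left(T - 5\right) = -4 + \left(-5 + T\right) = -9 + T$)
$R{\left(s,n \right)} = 78$ ($R{\left(s,n \right)} = 102 - 24 = 78$)
$K = -2345$ ($K = -65 - 2280 = -2345$)
$-8282 + \left(\left(K + G{\left(116,-99 \right)}\right) + R{\left(61,y{\left(-5 \right)} \right)}\right) = -8282 + \left(\left(-2345 - 39\right) + 78\right) = -8282 + \left(-2384 + 78\right) = -8282 - 2306 = -10588$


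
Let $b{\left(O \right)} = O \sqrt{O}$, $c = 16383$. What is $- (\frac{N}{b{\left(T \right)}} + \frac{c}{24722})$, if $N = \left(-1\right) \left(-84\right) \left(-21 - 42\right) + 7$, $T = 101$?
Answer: $- \frac{16383}{24722} + \frac{5285 \sqrt{101}}{10201} \approx 4.544$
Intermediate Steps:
$N = -5285$ ($N = 84 \left(-21 - 42\right) + 7 = 84 \left(-63\right) + 7 = -5292 + 7 = -5285$)
$b{\left(O \right)} = O^{\frac{3}{2}}$
$- (\frac{N}{b{\left(T \right)}} + \frac{c}{24722}) = - (- \frac{5285}{101^{\frac{3}{2}}} + \frac{16383}{24722}) = - (- \frac{5285}{101 \sqrt{101}} + 16383 \cdot \frac{1}{24722}) = - (- 5285 \frac{\sqrt{101}}{10201} + \frac{16383}{24722}) = - (- \frac{5285 \sqrt{101}}{10201} + \frac{16383}{24722}) = - (\frac{16383}{24722} - \frac{5285 \sqrt{101}}{10201}) = - \frac{16383}{24722} + \frac{5285 \sqrt{101}}{10201}$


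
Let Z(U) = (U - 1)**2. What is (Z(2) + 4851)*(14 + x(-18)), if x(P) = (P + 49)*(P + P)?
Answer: -5346904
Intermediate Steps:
x(P) = 2*P*(49 + P) (x(P) = (49 + P)*(2*P) = 2*P*(49 + P))
Z(U) = (-1 + U)**2
(Z(2) + 4851)*(14 + x(-18)) = ((-1 + 2)**2 + 4851)*(14 + 2*(-18)*(49 - 18)) = (1**2 + 4851)*(14 + 2*(-18)*31) = (1 + 4851)*(14 - 1116) = 4852*(-1102) = -5346904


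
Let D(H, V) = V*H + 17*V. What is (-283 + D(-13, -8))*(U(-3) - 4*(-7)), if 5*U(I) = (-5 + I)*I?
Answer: -10332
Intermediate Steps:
U(I) = I*(-5 + I)/5 (U(I) = ((-5 + I)*I)/5 = (I*(-5 + I))/5 = I*(-5 + I)/5)
D(H, V) = 17*V + H*V (D(H, V) = H*V + 17*V = 17*V + H*V)
(-283 + D(-13, -8))*(U(-3) - 4*(-7)) = (-283 - 8*(17 - 13))*((⅕)*(-3)*(-5 - 3) - 4*(-7)) = (-283 - 8*4)*((⅕)*(-3)*(-8) + 28) = (-283 - 32)*(24/5 + 28) = -315*164/5 = -10332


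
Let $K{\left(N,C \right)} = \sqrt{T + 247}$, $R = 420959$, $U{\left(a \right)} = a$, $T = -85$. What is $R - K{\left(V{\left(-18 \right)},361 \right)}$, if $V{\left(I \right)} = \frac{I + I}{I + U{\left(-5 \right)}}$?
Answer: $420959 - 9 \sqrt{2} \approx 4.2095 \cdot 10^{5}$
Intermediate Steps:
$V{\left(I \right)} = \frac{2 I}{-5 + I}$ ($V{\left(I \right)} = \frac{I + I}{I - 5} = \frac{2 I}{-5 + I}$)
$K{\left(N,C \right)} = 9 \sqrt{2}$ ($K{\left(N,C \right)} = \sqrt{-85 + 247} = \sqrt{162} = 9 \sqrt{2}$)
$R - K{\left(V{\left(-18 \right)},361 \right)} = 420959 - 9 \sqrt{2}$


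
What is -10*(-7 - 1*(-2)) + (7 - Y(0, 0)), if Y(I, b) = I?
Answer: 57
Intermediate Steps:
-10*(-7 - 1*(-2)) + (7 - Y(0, 0)) = -10*(-7 - 1*(-2)) + (7 - 1*0) = -10*(-7 + 2) + (7 + 0) = -10*(-5) + 7 = 50 + 7 = 57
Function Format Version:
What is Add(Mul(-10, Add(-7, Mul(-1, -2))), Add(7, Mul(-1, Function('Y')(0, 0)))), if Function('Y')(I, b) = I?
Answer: 57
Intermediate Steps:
Add(Mul(-10, Add(-7, Mul(-1, -2))), Add(7, Mul(-1, Function('Y')(0, 0)))) = Add(Mul(-10, Add(-7, Mul(-1, -2))), Add(7, Mul(-1, 0))) = Add(Mul(-10, Add(-7, 2)), Add(7, 0)) = Add(Mul(-10, -5), 7) = Add(50, 7) = 57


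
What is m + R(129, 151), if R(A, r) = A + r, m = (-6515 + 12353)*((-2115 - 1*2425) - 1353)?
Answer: -34403054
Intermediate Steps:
m = -34403334 (m = 5838*((-2115 - 2425) - 1353) = 5838*(-4540 - 1353) = 5838*(-5893) = -34403334)
m + R(129, 151) = -34403334 + (129 + 151) = -34403334 + 280 = -34403054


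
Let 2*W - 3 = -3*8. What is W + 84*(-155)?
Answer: -26061/2 ≈ -13031.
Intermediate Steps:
W = -21/2 (W = 3/2 + (-3*8)/2 = 3/2 + (½)*(-24) = 3/2 - 12 = -21/2 ≈ -10.500)
W + 84*(-155) = -21/2 + 84*(-155) = -21/2 - 13020 = -26061/2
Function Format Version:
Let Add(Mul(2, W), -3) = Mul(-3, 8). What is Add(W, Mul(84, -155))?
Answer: Rational(-26061, 2) ≈ -13031.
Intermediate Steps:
W = Rational(-21, 2) (W = Add(Rational(3, 2), Mul(Rational(1, 2), Mul(-3, 8))) = Add(Rational(3, 2), Mul(Rational(1, 2), -24)) = Add(Rational(3, 2), -12) = Rational(-21, 2) ≈ -10.500)
Add(W, Mul(84, -155)) = Add(Rational(-21, 2), Mul(84, -155)) = Add(Rational(-21, 2), -13020) = Rational(-26061, 2)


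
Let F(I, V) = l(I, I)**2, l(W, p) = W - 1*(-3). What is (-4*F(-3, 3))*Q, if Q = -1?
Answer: 0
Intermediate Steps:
l(W, p) = 3 + W (l(W, p) = W + 3 = 3 + W)
F(I, V) = (3 + I)**2
(-4*F(-3, 3))*Q = -4*(3 - 3)**2*(-1) = -4*0**2*(-1) = -4*0*(-1) = 0*(-1) = 0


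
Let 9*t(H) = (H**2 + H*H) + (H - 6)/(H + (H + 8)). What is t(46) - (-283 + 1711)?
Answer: -14366/15 ≈ -957.73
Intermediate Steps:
t(H) = 2*H**2/9 + (-6 + H)/(9*(8 + 2*H)) (t(H) = ((H**2 + H*H) + (H - 6)/(H + (H + 8)))/9 = ((H**2 + H**2) + (-6 + H)/(H + (8 + H)))/9 = (2*H**2 + (-6 + H)/(8 + 2*H))/9 = 2*H**2/9 + (-6 + H)/(9*(8 + 2*H)))
t(46) - (-283 + 1711) = (-6 + 46 + 4*46**3 + 16*46**2)/(18*(4 + 46)) - (-283 + 1711) = (1/18)*(-6 + 46 + 4*97336 + 16*2116)/50 - 1*1428 = (1/18)*(1/50)*(-6 + 46 + 389344 + 33856) - 1428 = (1/18)*(1/50)*423240 - 1428 = 7054/15 - 1428 = -14366/15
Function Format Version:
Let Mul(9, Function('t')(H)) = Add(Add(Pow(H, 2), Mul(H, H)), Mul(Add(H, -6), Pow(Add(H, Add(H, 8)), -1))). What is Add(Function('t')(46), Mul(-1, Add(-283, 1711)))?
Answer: Rational(-14366, 15) ≈ -957.73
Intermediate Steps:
Function('t')(H) = Add(Mul(Rational(2, 9), Pow(H, 2)), Mul(Rational(1, 9), Pow(Add(8, Mul(2, H)), -1), Add(-6, H))) (Function('t')(H) = Mul(Rational(1, 9), Add(Add(Pow(H, 2), Mul(H, H)), Mul(Add(H, -6), Pow(Add(H, Add(H, 8)), -1)))) = Mul(Rational(1, 9), Add(Add(Pow(H, 2), Pow(H, 2)), Mul(Add(-6, H), Pow(Add(H, Add(8, H)), -1)))) = Mul(Rational(1, 9), Add(Mul(2, Pow(H, 2)), Mul(Add(-6, H), Pow(Add(8, Mul(2, H)), -1)))) = Mul(Rational(1, 9), Add(Mul(2, Pow(H, 2)), Mul(Pow(Add(8, Mul(2, H)), -1), Add(-6, H)))) = Add(Mul(Rational(2, 9), Pow(H, 2)), Mul(Rational(1, 9), Pow(Add(8, Mul(2, H)), -1), Add(-6, H))))
Add(Function('t')(46), Mul(-1, Add(-283, 1711))) = Add(Mul(Rational(1, 18), Pow(Add(4, 46), -1), Add(-6, 46, Mul(4, Pow(46, 3)), Mul(16, Pow(46, 2)))), Mul(-1, Add(-283, 1711))) = Add(Mul(Rational(1, 18), Pow(50, -1), Add(-6, 46, Mul(4, 97336), Mul(16, 2116))), Mul(-1, 1428)) = Add(Mul(Rational(1, 18), Rational(1, 50), Add(-6, 46, 389344, 33856)), -1428) = Add(Mul(Rational(1, 18), Rational(1, 50), 423240), -1428) = Add(Rational(7054, 15), -1428) = Rational(-14366, 15)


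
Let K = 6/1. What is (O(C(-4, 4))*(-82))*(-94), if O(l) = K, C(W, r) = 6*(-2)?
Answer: 46248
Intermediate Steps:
K = 6 (K = 6*1 = 6)
C(W, r) = -12
O(l) = 6
(O(C(-4, 4))*(-82))*(-94) = (6*(-82))*(-94) = -492*(-94) = 46248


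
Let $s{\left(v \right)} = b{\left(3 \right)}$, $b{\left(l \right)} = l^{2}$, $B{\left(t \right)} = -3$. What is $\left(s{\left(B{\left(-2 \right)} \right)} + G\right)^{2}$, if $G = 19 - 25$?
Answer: $9$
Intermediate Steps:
$G = -6$
$s{\left(v \right)} = 9$ ($s{\left(v \right)} = 3^{2} = 9$)
$\left(s{\left(B{\left(-2 \right)} \right)} + G\right)^{2} = \left(9 - 6\right)^{2} = 3^{2} = 9$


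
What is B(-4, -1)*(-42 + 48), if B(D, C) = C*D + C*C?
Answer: 30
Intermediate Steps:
B(D, C) = C² + C*D (B(D, C) = C*D + C² = C² + C*D)
B(-4, -1)*(-42 + 48) = (-(-1 - 4))*(-42 + 48) = -1*(-5)*6 = 5*6 = 30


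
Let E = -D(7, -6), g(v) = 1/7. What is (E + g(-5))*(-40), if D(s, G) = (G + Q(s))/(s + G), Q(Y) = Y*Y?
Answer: 12000/7 ≈ 1714.3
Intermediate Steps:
Q(Y) = Y**2
g(v) = 1/7
D(s, G) = (G + s**2)/(G + s) (D(s, G) = (G + s**2)/(s + G) = (G + s**2)/(G + s))
E = -43 (E = -(-6 + 7**2)/(-6 + 7) = -(-6 + 49)/1 = -43 ≈ -43.000)
(E + g(-5))*(-40) = (-43 + 1/7)*(-40) = -300/7*(-40) = 12000/7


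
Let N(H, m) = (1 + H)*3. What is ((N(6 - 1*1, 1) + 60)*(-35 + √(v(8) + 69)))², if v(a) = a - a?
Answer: 7872696 - 425880*√69 ≈ 4.3351e+6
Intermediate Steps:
N(H, m) = 3 + 3*H
v(a) = 0
((N(6 - 1*1, 1) + 60)*(-35 + √(v(8) + 69)))² = (((3 + 3*(6 - 1*1)) + 60)*(-35 + √(0 + 69)))² = (((3 + 3*(6 - 1)) + 60)*(-35 + √69))² = (((3 + 3*5) + 60)*(-35 + √69))² = (((3 + 15) + 60)*(-35 + √69))² = ((18 + 60)*(-35 + √69))² = (78*(-35 + √69))² = (-2730 + 78*√69)²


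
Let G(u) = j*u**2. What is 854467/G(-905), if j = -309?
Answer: -854467/253078725 ≈ -0.0033763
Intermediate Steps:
G(u) = -309*u**2
854467/G(-905) = 854467/((-309*(-905)**2)) = 854467/((-309*819025)) = 854467/(-253078725) = 854467*(-1/253078725) = -854467/253078725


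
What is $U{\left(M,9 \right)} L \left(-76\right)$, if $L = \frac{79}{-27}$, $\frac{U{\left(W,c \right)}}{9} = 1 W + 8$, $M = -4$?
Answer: $\frac{24016}{3} \approx 8005.3$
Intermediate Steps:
$U{\left(W,c \right)} = 72 + 9 W$ ($U{\left(W,c \right)} = 9 \left(1 W + 8\right) = 9 \left(W + 8\right) = 9 \left(8 + W\right) = 72 + 9 W$)
$L = - \frac{79}{27}$ ($L = 79 \left(- \frac{1}{27}\right) = - \frac{79}{27} \approx -2.9259$)
$U{\left(M,9 \right)} L \left(-76\right) = \left(72 + 9 \left(-4\right)\right) \left(- \frac{79}{27}\right) \left(-76\right) = \left(72 - 36\right) \left(- \frac{79}{27}\right) \left(-76\right) = 36 \left(- \frac{79}{27}\right) \left(-76\right) = \left(- \frac{316}{3}\right) \left(-76\right) = \frac{24016}{3}$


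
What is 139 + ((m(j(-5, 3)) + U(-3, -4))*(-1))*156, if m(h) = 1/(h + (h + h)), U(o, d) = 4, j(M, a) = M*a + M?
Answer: -2412/5 ≈ -482.40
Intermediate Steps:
j(M, a) = M + M*a
m(h) = 1/(3*h) (m(h) = 1/(h + 2*h) = 1/(3*h))
139 + ((m(j(-5, 3)) + U(-3, -4))*(-1))*156 = 139 + ((1/(3*((-5*(1 + 3)))) + 4)*(-1))*156 = 139 + ((1/(3*((-5*4))) + 4)*(-1))*156 = 139 + (((⅓)/(-20) + 4)*(-1))*156 = 139 + (((⅓)*(-1/20) + 4)*(-1))*156 = 139 + ((-1/60 + 4)*(-1))*156 = 139 + ((239/60)*(-1))*156 = 139 - 239/60*156 = 139 - 3107/5 = -2412/5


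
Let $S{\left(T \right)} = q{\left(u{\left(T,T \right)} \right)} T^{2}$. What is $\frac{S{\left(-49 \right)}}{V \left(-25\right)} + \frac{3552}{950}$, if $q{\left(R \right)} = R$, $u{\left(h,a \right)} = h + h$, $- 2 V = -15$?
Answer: $\frac{8967964}{7125} \approx 1258.7$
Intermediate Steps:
$V = \frac{15}{2}$ ($V = \left(- \frac{1}{2}\right) \left(-15\right) = \frac{15}{2} \approx 7.5$)
$u{\left(h,a \right)} = 2 h$
$S{\left(T \right)} = 2 T^{3}$ ($S{\left(T \right)} = 2 T T^{2} = 2 T^{3}$)
$\frac{S{\left(-49 \right)}}{V \left(-25\right)} + \frac{3552}{950} = \frac{2 \left(-49\right)^{3}}{\frac{15}{2} \left(-25\right)} + \frac{3552}{950} = \frac{2 \left(-117649\right)}{- \frac{375}{2}} + 3552 \cdot \frac{1}{950} = \left(-235298\right) \left(- \frac{2}{375}\right) + \frac{1776}{475} = \frac{470596}{375} + \frac{1776}{475} = \frac{8967964}{7125}$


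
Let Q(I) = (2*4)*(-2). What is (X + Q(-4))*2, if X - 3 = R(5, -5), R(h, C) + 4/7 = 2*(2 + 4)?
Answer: -22/7 ≈ -3.1429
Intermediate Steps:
Q(I) = -16 (Q(I) = 8*(-2) = -16)
R(h, C) = 80/7 (R(h, C) = -4/7 + 2*(2 + 4) = -4/7 + 2*6 = -4/7 + 12 = 80/7)
X = 101/7 (X = 3 + 80/7 = 101/7 ≈ 14.429)
(X + Q(-4))*2 = (101/7 - 16)*2 = -11/7*2 = -22/7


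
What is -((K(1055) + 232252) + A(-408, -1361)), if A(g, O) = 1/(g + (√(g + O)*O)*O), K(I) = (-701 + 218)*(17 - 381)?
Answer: -2476786752460886231144/6069603671141993 + 1852321*I*√1769/6069603671141993 ≈ -4.0806e+5 + 1.2836e-8*I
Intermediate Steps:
K(I) = 175812 (K(I) = -483*(-364) = 175812)
A(g, O) = 1/(g + O²*√(O + g)) (A(g, O) = 1/(g + (√(O + g)*O)*O) = 1/(g + (O*√(O + g))*O) = 1/(g + O²*√(O + g)))
-((K(1055) + 232252) + A(-408, -1361)) = -((175812 + 232252) + 1/(-408 + (-1361)²*√(-1361 - 408))) = -(408064 + 1/(-408 + 1852321*√(-1769))) = -(408064 + 1/(-408 + 1852321*(I*√1769))) = -(408064 + 1/(-408 + 1852321*I*√1769)) = -408064 - 1/(-408 + 1852321*I*√1769)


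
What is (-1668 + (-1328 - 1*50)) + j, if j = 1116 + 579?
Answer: -1351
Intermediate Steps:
j = 1695
(-1668 + (-1328 - 1*50)) + j = (-1668 + (-1328 - 1*50)) + 1695 = (-1668 + (-1328 - 50)) + 1695 = (-1668 - 1378) + 1695 = -3046 + 1695 = -1351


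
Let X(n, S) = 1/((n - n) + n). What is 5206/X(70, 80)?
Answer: 364420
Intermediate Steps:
X(n, S) = 1/n (X(n, S) = 1/(0 + n) = 1/n)
5206/X(70, 80) = 5206/(1/70) = 5206*70 = 364420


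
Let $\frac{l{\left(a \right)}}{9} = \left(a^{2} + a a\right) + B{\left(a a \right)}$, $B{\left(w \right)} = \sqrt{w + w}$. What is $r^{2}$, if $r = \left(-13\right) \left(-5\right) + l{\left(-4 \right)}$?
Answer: $127201 + 25416 \sqrt{2} \approx 1.6314 \cdot 10^{5}$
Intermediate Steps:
$B{\left(w \right)} = \sqrt{2} \sqrt{w}$ ($B{\left(w \right)} = \sqrt{2 w} = \sqrt{2} \sqrt{w}$)
$l{\left(a \right)} = 18 a^{2} + 9 \sqrt{2} \sqrt{a^{2}}$ ($l{\left(a \right)} = 9 \left(\left(a^{2} + a a\right) + \sqrt{2} \sqrt{a a}\right) = 9 \left(\left(a^{2} + a^{2}\right) + \sqrt{2} \sqrt{a^{2}}\right) = 9 \left(2 a^{2} + \sqrt{2} \sqrt{a^{2}}\right) = 18 a^{2} + 9 \sqrt{2} \sqrt{a^{2}}$)
$r = 353 + 36 \sqrt{2}$ ($r = \left(-13\right) \left(-5\right) + \left(18 \left(-4\right)^{2} + 9 \sqrt{2} \sqrt{\left(-4\right)^{2}}\right) = 65 + \left(18 \cdot 16 + 9 \sqrt{2} \sqrt{16}\right) = 65 + \left(288 + 9 \sqrt{2} \cdot 4\right) = 65 + \left(288 + 36 \sqrt{2}\right) = 353 + 36 \sqrt{2} \approx 403.91$)
$r^{2} = \left(353 + 36 \sqrt{2}\right)^{2}$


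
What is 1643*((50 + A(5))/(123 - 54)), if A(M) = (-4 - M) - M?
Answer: 19716/23 ≈ 857.22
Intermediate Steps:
A(M) = -4 - 2*M
1643*((50 + A(5))/(123 - 54)) = 1643*((50 + (-4 - 2*5))/(123 - 54)) = 1643*((50 + (-4 - 10))/69) = 1643*((50 - 14)*(1/69)) = 1643*(36*(1/69)) = 1643*(12/23) = 19716/23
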